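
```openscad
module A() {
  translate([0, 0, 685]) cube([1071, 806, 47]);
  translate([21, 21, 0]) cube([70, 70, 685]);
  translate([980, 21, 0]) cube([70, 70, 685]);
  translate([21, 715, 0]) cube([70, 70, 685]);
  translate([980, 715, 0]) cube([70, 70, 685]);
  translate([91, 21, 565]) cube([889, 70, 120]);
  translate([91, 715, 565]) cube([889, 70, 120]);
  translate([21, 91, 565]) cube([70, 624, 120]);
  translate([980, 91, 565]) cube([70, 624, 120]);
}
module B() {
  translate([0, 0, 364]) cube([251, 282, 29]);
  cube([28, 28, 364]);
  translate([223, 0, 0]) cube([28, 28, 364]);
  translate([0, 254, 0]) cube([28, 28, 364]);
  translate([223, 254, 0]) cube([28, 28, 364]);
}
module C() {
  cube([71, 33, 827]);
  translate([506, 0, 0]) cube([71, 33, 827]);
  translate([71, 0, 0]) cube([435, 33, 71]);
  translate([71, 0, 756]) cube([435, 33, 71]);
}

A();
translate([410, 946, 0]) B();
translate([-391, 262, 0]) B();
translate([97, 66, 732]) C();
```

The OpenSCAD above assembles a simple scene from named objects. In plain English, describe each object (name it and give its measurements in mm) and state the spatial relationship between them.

A is a rectangular dining table. The top is 1071×806×47 mm with its upper surface at z = 732 mm. It stands on four 70×70 mm square legs, each inset 21 mm from the nearest pair of top edges, running from the floor to the underside of the top. Four apron rails, 70 mm thick and 120 mm tall, run between adjacent legs with their top edges flush with the underside of the top and their outer faces flush with the legs' outer faces.

B is a simple wooden stool: a rectangular seat 251 mm (x) by 282 mm (y), 29 mm thick, top face at z = 393 mm, on four square legs, each 28×28 mm in cross-section. The legs rest on z = 0, each flush with a corner of the seat.

C is a rectangular picture frame lying in the x–z plane (depth along y). The opening is 435 mm wide (x) by 685 mm tall (z), surrounded by a border 71 mm wide on all four sides. The frame is 33 mm deep and is made of two full-height vertical stiles with two horizontal rails fitted between them.

Two stools sit around the table at the +y, −x sides. The picture frame is on top of the table.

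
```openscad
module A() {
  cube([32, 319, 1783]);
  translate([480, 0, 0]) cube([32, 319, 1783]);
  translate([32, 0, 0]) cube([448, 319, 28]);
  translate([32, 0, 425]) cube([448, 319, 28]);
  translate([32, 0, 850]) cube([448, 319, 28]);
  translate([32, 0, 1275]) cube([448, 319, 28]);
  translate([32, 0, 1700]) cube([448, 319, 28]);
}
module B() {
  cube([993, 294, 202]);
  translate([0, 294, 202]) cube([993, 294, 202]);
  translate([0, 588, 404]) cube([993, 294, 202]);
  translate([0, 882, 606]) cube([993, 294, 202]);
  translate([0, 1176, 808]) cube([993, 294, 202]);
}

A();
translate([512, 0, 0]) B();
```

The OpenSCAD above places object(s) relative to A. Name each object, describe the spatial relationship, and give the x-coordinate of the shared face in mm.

A is a bookshelf. B is a staircase. The staircase is against the bookshelf's +x side, with their −y faces flush. The x-coordinate of the shared face is 512 mm.

The bookshelf's +x face and the staircase's −x face are both at x = 512 mm.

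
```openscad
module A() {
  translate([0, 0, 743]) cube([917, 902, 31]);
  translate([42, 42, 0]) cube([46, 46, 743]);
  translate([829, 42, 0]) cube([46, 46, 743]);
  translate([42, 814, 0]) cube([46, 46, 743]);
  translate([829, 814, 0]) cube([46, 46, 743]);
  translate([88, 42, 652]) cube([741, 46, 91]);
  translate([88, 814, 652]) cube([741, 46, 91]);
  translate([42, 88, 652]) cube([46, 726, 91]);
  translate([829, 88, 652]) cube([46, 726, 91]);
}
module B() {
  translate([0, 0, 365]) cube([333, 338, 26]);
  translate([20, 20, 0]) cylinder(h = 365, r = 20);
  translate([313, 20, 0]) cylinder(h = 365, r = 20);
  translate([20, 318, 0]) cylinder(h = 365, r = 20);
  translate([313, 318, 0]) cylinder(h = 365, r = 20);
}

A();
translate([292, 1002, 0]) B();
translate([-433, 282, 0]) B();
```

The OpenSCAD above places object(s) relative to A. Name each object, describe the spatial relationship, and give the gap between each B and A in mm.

Each stool's nearest face is 100 mm from the table's bounding box.

A is a table. B is a stool. Two stools sit around the table at the +y, −x sides. The gap between each stool and the table is 100 mm.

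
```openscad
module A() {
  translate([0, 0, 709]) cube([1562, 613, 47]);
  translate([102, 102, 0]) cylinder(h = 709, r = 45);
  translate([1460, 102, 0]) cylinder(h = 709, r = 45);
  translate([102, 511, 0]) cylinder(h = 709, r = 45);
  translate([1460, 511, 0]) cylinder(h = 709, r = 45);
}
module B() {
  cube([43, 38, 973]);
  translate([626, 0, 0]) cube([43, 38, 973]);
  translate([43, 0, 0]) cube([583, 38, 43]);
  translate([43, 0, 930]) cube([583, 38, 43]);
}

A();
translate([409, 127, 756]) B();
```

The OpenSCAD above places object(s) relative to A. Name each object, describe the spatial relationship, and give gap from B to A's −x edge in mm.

The picture frame's min-x is at 409; the table's min-x is 0; gap = 409 mm.

A is a table. B is a picture frame. The picture frame is on top of the table. The gap from the picture frame to the table's −x edge is 409 mm.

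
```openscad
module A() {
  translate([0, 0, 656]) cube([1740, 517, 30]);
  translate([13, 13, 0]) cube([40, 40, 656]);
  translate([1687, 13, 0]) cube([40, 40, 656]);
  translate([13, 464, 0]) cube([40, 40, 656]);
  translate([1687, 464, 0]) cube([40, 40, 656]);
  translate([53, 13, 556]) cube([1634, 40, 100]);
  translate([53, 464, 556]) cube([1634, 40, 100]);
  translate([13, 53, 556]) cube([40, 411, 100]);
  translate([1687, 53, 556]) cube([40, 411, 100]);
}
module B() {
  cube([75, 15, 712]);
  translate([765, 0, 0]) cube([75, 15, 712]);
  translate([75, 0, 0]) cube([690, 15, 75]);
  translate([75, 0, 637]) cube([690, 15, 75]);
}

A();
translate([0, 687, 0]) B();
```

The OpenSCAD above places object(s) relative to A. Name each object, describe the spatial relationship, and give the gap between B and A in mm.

The picture frame's nearest face is 170 mm from the table's +y face.

A is a table. B is a picture frame. The picture frame is on the floor beside the table on its +y side. The gap between the picture frame and the table is 170 mm.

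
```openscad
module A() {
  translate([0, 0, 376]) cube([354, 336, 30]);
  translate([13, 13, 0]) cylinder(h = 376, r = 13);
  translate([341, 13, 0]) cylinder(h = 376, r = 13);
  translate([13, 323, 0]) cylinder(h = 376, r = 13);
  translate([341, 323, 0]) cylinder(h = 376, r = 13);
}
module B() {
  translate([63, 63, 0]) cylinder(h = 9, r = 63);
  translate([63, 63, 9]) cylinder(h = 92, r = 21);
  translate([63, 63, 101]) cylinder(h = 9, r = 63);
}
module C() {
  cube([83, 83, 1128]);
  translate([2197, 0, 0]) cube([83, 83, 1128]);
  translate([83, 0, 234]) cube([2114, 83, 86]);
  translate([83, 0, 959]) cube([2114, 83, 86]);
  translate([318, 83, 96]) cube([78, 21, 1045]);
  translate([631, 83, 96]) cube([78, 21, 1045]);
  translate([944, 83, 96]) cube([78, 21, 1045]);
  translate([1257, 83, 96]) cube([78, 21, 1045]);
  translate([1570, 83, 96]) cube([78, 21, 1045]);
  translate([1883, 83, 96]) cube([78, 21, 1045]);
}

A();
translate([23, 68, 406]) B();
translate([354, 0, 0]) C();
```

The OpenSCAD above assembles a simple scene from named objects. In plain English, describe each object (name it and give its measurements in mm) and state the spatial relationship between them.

A is a simple wooden stool: a rectangular seat 354 mm (x) by 336 mm (y), 30 mm thick, top face at z = 406 mm, on four round legs, each 26 mm in diameter. The legs rest on z = 0, each leg's axis is inset half a diameter from the nearest pair of seat edges (so the leg's bounding box is flush with the corner).

B is a spool: two coaxial disc flanges of radius 63 mm and thickness 9 mm, joined by a core cylinder of radius 21 mm and height 92 mm. The lower flange rests on z = 0 and the three cylinders share a vertical axis.

C is a fence section. Two 83×83 mm posts, 1128 mm tall, stand on the floor with a clear span of 2114 mm between their inner faces. Two horizontal rails of 83×86 mm section span the gap between the posts with their undersides at z = 234 mm and z = 959 mm, flush with the posts' −y face. 6 pickets, each 78 mm wide, 21 mm thick and 1045 mm tall, are fixed to the +y face of the rails with their bottoms at z = 96 mm, evenly spaced across the span with equal gaps (rounded down to the nearest mm) at the −x end and between each pair — any rounding remainder accumulates at the +x end.

The spool is on top of the stool. The fence section is against the stool's +x side, with their −y faces flush.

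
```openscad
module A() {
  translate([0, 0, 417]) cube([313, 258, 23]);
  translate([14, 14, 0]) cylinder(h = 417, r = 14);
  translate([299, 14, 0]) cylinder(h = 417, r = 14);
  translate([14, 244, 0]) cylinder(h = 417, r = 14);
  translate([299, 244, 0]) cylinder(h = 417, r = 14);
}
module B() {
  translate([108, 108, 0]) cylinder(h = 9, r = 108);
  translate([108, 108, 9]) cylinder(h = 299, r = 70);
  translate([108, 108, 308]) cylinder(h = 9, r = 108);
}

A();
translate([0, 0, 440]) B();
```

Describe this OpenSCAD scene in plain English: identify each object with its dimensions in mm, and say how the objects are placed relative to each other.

A is a four-legged stool. The seat is a 313×258×23 mm slab whose top surface is at z = 440 mm; four round legs, each 28 mm in diameter, run from the floor (z = 0) to the underside of the seat, each leg's axis is inset half a diameter from the nearest pair of seat edges (so the leg's bounding box is flush with the corner).

B is a spool: two coaxial disc flanges of radius 108 mm and thickness 9 mm, joined by a core cylinder of radius 70 mm and height 299 mm. The lower flange rests on z = 0 and the three cylinders share a vertical axis.

The spool is on top of the stool.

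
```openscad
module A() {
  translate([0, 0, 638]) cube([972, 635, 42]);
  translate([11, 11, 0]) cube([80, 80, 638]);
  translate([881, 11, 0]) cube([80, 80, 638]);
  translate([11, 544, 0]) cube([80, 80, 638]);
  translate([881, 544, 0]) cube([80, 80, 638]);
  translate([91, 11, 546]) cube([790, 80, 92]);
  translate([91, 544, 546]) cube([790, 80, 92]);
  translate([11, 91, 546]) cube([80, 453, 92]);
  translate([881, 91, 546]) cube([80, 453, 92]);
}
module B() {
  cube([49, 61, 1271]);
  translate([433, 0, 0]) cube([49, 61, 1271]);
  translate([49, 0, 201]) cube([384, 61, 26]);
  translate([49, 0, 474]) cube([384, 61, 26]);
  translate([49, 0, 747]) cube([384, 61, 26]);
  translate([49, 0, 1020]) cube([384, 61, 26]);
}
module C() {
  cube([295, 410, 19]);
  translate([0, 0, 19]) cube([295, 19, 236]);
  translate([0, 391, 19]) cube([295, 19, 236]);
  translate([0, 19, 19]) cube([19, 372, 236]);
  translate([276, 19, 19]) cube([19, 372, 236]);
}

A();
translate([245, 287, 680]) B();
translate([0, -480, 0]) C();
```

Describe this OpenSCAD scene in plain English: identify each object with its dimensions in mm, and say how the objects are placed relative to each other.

A is a rectangular dining table. The top is 972×635×42 mm with its upper surface at z = 680 mm. It stands on four 80×80 mm square legs, each inset 11 mm from the nearest pair of top edges, running from the floor to the underside of the top. Four apron rails, 80 mm thick and 92 mm tall, run between adjacent legs with their top edges flush with the underside of the top and their outer faces flush with the legs' outer faces.

B is a wooden ladder with two side rails of 49×61 mm section and 1271 mm height, set 482 mm apart overall. Between them run 4 rectangular rungs (61 mm deep, 26 mm thick), front faces flush with the rails' −y face. The bottom of the first rung is 201 mm above the floor and each subsequent rung is 273 mm higher than the one below.

C is an open-topped rectangular box: outside dimensions 295×410×255 mm, with a uniform wall and base thickness of 19 mm. The base is a full 295×410 slab on the floor; four walls sit on top of the base. The front and back walls (the −y and +y sides) span the full width; the two side walls fit between them.

The ladder is on top of the table, centred. The open box is on the floor beside the table on its −y side.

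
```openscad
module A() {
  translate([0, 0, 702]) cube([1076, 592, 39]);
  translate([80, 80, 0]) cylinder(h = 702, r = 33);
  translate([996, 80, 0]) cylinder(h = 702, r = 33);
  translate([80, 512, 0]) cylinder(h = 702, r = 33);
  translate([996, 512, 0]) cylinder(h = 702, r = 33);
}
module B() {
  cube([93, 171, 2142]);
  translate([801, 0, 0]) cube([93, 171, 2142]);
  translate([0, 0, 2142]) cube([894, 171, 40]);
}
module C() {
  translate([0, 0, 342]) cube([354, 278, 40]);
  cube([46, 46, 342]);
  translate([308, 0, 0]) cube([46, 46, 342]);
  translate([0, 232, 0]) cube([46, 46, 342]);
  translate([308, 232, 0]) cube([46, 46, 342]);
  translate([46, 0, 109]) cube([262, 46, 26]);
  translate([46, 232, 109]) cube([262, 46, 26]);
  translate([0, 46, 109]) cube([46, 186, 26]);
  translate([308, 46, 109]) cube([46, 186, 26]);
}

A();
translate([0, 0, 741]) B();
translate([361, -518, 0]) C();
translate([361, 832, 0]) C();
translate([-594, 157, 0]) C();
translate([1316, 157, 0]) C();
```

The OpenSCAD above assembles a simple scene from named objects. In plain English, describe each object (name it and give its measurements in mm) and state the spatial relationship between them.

A is a table with a 1076×592 mm rectangular top, 39 mm thick, top surface at z = 741 mm, supported by four round legs of 66 mm diameter, each leg's bounding box inset 47 mm from the nearest pair of top edges, running from the floor.

B is a rectangular door frame: two vertical jambs of 93×171 mm section, 2142 mm tall, with a clear opening 708 mm wide between their inner faces. A header 40 mm tall and 171 mm deep lies on top of the jambs and spans the full outside width.

C is a four-legged stool. The seat is a 354×278×40 mm slab whose top surface is at z = 382 mm; four square legs, each 46×46 mm in cross-section, run from the floor (z = 0) to the underside of the seat, each flush with a corner of the seat. Four stretchers, 46 mm wide and 26 mm tall, connect adjacent legs with their undersides at z = 109 mm, each running between the inner faces of the legs it joins and aligned with the legs' outer faces on the other axis.

The door frame is on top of the table. Four stools sit around the table at the −y, +y, −x, +x sides.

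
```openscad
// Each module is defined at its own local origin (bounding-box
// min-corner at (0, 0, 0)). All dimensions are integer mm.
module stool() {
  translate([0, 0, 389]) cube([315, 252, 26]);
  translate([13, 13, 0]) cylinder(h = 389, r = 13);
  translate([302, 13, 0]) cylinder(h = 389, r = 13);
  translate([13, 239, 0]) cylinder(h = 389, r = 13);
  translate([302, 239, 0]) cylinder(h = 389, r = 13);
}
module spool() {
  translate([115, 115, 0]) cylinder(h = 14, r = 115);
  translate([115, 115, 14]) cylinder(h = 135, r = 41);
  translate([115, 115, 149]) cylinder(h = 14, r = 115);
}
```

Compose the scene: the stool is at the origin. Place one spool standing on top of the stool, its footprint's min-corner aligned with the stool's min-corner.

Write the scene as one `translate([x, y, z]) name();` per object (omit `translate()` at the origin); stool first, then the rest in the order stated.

stool();
translate([0, 0, 415]) spool();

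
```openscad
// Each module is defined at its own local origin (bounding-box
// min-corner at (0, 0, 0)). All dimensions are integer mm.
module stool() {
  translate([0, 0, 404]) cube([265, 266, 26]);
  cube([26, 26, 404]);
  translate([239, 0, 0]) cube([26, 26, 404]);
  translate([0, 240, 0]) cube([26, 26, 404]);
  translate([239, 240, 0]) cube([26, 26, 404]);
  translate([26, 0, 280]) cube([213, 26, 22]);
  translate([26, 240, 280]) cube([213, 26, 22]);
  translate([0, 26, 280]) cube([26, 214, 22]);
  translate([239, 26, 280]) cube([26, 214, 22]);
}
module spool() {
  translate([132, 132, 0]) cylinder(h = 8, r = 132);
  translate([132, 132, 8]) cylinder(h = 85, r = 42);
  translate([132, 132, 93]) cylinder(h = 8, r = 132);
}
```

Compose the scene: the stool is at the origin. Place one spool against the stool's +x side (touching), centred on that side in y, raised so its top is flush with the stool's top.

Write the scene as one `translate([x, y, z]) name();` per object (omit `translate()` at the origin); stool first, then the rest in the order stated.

stool();
translate([265, 1, 329]) spool();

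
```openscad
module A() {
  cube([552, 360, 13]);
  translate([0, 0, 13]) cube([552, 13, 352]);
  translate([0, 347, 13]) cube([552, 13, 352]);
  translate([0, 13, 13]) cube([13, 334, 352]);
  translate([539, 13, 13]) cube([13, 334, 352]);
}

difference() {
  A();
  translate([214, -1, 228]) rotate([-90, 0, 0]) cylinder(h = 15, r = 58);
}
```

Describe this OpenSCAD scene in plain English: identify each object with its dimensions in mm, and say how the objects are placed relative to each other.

A is an open storage box with external size 552×360×365 mm and wall thickness 13 mm (the base is also 13 mm thick). The base covers the whole footprint; the four walls stand on the base, with the y-facing walls full-width and the x-facing walls fitting between their inner faces.

The open box has a circular hole of radius 58 mm through its front wall, centred at (x = 214, z = 228).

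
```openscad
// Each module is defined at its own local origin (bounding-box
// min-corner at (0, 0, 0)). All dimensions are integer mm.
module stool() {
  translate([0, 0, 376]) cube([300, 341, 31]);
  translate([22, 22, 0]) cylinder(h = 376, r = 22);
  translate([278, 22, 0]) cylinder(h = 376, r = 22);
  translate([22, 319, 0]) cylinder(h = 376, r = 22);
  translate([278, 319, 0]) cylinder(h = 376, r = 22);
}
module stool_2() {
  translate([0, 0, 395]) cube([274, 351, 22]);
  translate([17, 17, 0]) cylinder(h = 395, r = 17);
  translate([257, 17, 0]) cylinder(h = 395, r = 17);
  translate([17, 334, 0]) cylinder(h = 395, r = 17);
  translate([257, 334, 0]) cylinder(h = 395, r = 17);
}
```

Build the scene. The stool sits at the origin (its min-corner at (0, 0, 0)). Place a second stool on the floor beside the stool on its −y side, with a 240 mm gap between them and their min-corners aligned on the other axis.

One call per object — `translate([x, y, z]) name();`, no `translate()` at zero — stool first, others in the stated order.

stool();
translate([0, -591, 0]) stool_2();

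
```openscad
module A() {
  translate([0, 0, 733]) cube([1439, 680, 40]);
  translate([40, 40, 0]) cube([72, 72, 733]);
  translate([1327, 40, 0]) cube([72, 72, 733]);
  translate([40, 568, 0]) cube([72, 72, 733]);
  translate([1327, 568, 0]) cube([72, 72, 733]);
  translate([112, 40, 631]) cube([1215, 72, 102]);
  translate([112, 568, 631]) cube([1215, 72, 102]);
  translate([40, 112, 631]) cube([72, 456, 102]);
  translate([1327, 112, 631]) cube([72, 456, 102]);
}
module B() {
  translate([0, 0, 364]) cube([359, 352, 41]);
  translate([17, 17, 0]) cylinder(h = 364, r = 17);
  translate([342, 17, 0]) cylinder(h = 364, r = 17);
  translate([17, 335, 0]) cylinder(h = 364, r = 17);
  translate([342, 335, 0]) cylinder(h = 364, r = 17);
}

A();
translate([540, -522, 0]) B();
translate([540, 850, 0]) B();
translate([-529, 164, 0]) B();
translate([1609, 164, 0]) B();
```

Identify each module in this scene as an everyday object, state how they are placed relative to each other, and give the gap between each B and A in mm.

A is a table. B is a stool. Four stools sit around the table at the −y, +y, −x, +x sides. The gap between each stool and the table is 170 mm.

Each stool's nearest face is 170 mm from the table's bounding box.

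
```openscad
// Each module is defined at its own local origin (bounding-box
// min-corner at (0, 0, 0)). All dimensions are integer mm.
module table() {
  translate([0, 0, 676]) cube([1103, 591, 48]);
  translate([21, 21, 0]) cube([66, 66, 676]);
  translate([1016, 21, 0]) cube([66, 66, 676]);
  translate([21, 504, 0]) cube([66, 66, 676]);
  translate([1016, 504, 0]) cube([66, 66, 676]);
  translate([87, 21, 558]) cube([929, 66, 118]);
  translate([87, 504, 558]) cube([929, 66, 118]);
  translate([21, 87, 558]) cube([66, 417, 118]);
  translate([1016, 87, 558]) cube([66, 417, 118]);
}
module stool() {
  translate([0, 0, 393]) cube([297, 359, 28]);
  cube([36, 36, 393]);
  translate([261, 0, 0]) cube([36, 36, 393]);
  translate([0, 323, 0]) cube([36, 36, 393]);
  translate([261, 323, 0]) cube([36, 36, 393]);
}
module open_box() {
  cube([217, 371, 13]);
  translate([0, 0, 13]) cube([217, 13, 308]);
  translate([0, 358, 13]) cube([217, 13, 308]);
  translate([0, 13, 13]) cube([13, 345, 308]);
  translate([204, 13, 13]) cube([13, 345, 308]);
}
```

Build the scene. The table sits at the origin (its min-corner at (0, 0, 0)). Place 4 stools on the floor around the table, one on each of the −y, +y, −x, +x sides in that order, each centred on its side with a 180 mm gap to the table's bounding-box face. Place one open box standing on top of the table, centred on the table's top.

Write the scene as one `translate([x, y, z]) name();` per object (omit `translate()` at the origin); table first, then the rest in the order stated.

table();
translate([403, -539, 0]) stool();
translate([403, 771, 0]) stool();
translate([-477, 116, 0]) stool();
translate([1283, 116, 0]) stool();
translate([443, 110, 724]) open_box();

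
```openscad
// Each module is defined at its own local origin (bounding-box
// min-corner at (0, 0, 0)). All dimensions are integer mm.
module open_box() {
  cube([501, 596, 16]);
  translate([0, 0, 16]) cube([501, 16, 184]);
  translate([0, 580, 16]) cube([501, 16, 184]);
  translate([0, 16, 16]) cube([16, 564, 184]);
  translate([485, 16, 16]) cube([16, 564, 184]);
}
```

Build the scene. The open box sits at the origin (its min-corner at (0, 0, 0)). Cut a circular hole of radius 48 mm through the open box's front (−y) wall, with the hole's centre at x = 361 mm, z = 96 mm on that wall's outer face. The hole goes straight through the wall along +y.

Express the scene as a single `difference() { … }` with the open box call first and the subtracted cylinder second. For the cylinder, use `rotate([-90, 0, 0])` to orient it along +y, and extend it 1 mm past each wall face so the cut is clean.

difference() {
  open_box();
  translate([361, -1, 96]) rotate([-90, 0, 0]) cylinder(h = 18, r = 48);
}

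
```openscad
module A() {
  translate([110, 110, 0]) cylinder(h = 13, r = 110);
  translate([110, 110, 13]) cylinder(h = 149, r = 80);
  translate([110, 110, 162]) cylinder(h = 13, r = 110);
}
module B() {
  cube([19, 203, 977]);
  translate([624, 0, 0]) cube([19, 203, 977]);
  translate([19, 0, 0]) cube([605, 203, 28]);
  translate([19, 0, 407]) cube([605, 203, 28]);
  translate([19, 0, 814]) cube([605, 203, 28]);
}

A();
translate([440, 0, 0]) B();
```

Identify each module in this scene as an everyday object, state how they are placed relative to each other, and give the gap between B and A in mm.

The bookshelf's nearest face is 220 mm from the spool's +x face.

A is a spool. B is a bookshelf. The bookshelf is on the floor beside the spool on its +x side. The gap between the bookshelf and the spool is 220 mm.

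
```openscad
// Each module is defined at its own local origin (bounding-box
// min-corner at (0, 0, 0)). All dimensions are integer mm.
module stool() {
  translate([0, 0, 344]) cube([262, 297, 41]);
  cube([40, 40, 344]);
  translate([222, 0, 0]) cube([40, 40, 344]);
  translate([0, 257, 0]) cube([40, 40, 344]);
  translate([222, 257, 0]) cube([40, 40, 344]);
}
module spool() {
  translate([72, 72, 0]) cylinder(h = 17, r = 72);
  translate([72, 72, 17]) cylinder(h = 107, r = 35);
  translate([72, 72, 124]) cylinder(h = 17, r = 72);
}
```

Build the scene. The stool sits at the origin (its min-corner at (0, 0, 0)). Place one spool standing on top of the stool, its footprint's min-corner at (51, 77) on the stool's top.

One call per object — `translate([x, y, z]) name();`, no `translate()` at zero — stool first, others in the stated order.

stool();
translate([51, 77, 385]) spool();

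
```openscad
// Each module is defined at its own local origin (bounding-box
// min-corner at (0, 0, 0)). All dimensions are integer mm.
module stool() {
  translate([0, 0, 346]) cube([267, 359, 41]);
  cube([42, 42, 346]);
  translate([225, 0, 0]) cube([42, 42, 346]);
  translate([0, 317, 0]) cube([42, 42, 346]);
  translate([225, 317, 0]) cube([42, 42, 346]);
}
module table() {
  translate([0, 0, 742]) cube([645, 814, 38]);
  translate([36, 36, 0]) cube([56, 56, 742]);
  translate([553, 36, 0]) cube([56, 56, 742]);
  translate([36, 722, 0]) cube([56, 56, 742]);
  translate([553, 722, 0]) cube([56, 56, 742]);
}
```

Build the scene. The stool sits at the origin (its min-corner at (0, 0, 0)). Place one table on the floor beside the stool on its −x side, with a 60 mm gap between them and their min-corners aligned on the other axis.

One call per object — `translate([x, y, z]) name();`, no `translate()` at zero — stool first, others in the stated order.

stool();
translate([-705, 0, 0]) table();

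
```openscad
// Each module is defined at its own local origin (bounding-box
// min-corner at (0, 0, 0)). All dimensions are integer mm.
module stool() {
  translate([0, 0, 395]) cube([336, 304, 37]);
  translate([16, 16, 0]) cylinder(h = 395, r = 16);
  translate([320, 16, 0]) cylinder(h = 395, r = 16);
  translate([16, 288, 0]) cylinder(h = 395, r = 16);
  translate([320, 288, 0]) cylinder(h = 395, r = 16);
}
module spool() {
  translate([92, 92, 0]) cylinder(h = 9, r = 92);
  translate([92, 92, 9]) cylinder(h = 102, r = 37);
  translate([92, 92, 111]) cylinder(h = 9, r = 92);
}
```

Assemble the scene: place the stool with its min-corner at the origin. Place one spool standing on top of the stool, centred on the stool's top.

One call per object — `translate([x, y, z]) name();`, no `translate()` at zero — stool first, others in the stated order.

stool();
translate([76, 60, 432]) spool();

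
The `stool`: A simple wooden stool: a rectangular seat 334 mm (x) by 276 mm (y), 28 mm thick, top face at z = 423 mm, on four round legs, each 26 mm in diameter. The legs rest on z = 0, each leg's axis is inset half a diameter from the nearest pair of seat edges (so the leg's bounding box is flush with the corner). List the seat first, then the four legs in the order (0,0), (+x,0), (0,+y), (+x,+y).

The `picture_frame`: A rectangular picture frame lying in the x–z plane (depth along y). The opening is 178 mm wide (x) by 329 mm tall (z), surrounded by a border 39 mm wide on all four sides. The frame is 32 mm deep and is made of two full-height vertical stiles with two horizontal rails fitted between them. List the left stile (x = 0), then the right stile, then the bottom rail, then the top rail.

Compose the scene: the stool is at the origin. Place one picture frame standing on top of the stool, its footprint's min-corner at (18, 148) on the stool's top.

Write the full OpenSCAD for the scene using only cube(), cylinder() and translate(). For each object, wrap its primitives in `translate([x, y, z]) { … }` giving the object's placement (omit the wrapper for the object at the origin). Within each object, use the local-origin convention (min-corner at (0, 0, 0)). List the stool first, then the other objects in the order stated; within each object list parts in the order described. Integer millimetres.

translate([0, 0, 395]) cube([334, 276, 28]);
translate([13, 13, 0]) cylinder(h = 395, r = 13);
translate([321, 13, 0]) cylinder(h = 395, r = 13);
translate([13, 263, 0]) cylinder(h = 395, r = 13);
translate([321, 263, 0]) cylinder(h = 395, r = 13);
translate([18, 148, 423]) {
  cube([39, 32, 407]);
  translate([217, 0, 0]) cube([39, 32, 407]);
  translate([39, 0, 0]) cube([178, 32, 39]);
  translate([39, 0, 368]) cube([178, 32, 39]);
}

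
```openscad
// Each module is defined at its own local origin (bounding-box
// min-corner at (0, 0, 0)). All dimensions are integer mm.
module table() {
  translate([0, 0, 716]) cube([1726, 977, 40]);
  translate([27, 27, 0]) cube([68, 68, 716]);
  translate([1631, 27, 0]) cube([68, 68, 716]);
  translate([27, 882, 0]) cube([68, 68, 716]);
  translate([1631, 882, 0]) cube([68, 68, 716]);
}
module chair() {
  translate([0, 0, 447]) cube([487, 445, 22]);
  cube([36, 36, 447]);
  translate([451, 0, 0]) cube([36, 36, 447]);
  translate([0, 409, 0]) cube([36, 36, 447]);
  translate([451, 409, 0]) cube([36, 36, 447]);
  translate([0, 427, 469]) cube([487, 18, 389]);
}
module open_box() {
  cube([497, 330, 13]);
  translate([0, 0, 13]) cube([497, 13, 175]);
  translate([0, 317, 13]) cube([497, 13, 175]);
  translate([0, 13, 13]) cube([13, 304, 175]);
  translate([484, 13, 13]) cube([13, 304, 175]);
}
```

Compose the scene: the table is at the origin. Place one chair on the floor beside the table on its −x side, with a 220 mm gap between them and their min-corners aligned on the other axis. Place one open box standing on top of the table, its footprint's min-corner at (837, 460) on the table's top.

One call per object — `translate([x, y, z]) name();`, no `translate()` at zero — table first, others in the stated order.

table();
translate([-707, 0, 0]) chair();
translate([837, 460, 756]) open_box();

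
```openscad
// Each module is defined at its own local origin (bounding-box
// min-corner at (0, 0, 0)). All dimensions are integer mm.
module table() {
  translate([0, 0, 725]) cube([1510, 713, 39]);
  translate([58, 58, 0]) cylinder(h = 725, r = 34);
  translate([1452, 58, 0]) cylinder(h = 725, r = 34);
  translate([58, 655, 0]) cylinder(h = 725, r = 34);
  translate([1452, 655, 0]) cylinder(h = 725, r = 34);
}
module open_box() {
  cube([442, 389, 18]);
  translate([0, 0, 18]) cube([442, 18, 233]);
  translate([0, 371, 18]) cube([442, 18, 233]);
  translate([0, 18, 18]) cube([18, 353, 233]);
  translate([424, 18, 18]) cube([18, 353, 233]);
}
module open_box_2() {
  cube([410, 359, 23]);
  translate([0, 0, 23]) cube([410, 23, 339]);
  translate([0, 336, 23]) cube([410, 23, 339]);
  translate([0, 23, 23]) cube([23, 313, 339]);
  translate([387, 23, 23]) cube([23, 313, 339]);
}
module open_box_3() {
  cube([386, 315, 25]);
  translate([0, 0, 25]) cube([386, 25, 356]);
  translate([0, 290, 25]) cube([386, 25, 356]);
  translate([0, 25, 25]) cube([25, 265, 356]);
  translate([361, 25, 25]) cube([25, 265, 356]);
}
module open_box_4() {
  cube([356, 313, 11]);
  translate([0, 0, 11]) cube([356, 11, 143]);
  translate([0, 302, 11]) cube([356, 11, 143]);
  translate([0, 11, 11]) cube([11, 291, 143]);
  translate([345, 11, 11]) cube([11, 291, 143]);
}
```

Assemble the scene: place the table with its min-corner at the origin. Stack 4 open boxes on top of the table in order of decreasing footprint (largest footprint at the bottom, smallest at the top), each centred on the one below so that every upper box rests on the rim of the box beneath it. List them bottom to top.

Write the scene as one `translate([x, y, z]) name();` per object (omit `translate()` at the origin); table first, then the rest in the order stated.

table();
translate([534, 162, 764]) open_box();
translate([550, 177, 1015]) open_box_2();
translate([562, 199, 1377]) open_box_3();
translate([577, 200, 1758]) open_box_4();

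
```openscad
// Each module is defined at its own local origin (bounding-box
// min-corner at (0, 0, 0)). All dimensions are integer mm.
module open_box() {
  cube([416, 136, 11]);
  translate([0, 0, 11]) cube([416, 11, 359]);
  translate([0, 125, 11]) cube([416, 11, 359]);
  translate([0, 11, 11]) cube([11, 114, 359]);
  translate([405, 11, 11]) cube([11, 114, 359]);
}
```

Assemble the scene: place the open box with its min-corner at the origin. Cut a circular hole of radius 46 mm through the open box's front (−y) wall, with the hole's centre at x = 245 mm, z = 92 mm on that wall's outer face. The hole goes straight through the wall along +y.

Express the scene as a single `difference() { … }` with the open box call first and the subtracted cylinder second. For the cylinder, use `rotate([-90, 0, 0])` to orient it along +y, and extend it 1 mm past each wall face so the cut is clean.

difference() {
  open_box();
  translate([245, -1, 92]) rotate([-90, 0, 0]) cylinder(h = 13, r = 46);
}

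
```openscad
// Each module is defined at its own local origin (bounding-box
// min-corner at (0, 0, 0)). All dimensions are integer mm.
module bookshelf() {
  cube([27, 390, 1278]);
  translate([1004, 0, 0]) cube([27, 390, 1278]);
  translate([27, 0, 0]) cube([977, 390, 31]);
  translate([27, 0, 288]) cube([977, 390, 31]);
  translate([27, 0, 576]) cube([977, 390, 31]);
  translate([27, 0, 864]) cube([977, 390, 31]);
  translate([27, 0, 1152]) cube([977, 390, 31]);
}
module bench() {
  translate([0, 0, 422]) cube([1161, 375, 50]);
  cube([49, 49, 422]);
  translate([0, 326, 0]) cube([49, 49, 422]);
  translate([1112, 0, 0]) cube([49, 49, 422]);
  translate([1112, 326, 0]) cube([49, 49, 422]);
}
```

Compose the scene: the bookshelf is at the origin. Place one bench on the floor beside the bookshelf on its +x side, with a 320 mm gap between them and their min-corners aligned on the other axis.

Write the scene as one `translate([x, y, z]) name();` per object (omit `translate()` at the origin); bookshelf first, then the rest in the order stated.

bookshelf();
translate([1351, 0, 0]) bench();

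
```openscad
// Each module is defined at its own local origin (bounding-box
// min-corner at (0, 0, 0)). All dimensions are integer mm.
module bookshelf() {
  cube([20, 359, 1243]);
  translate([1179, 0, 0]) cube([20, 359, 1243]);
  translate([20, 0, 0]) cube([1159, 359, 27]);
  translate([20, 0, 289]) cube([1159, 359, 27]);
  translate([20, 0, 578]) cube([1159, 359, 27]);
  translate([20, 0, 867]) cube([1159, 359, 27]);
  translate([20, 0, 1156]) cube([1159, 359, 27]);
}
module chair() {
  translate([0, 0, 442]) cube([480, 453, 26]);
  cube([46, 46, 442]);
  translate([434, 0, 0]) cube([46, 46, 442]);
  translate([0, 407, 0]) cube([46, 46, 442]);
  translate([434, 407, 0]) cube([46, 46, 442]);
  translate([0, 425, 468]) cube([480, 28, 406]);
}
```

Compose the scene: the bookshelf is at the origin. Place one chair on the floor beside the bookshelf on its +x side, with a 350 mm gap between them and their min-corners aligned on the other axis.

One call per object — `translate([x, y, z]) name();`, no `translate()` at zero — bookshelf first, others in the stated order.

bookshelf();
translate([1549, 0, 0]) chair();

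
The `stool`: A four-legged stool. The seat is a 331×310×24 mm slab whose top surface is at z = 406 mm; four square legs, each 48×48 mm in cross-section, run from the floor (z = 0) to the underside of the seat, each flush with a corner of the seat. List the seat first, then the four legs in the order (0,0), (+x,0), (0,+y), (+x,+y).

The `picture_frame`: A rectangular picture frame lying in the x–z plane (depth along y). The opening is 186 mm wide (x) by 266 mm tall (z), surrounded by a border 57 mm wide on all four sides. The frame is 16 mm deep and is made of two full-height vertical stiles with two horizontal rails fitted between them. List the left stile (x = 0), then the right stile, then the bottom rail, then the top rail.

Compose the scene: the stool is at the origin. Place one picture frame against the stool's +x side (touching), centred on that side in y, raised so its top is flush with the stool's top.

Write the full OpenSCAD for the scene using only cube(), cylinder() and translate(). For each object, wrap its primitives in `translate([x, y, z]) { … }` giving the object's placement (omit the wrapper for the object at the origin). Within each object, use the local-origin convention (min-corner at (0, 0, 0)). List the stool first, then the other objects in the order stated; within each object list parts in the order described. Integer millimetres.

translate([0, 0, 382]) cube([331, 310, 24]);
cube([48, 48, 382]);
translate([283, 0, 0]) cube([48, 48, 382]);
translate([0, 262, 0]) cube([48, 48, 382]);
translate([283, 262, 0]) cube([48, 48, 382]);
translate([331, 147, 26]) {
  cube([57, 16, 380]);
  translate([243, 0, 0]) cube([57, 16, 380]);
  translate([57, 0, 0]) cube([186, 16, 57]);
  translate([57, 0, 323]) cube([186, 16, 57]);
}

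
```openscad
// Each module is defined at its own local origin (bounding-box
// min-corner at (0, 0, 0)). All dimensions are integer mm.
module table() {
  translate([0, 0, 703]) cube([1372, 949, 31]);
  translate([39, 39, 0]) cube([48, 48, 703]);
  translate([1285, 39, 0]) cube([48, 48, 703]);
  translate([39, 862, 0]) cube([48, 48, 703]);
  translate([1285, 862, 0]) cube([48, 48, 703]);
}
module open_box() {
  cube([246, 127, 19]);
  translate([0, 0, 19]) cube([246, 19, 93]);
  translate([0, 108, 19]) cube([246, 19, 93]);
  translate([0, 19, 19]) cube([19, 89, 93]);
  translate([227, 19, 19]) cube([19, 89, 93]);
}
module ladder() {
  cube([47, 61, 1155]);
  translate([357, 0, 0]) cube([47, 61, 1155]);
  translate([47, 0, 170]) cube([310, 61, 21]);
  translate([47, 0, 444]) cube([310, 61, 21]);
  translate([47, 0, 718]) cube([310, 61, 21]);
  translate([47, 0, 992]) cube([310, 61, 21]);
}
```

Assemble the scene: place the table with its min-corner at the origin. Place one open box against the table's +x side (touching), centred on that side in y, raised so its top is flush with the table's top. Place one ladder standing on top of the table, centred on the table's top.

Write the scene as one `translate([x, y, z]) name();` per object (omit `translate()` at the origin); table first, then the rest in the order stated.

table();
translate([1372, 411, 622]) open_box();
translate([484, 444, 734]) ladder();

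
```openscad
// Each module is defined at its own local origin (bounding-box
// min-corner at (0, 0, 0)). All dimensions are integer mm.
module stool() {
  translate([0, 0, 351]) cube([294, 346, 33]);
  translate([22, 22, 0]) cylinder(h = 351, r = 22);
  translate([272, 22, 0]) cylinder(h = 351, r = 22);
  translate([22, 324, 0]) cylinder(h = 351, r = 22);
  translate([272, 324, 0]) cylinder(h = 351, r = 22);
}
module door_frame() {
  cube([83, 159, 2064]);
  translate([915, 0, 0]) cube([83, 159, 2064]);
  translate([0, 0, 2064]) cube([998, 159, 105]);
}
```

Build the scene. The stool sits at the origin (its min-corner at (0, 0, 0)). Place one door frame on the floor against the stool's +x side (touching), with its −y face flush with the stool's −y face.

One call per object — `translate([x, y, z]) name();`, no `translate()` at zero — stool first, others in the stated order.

stool();
translate([294, 0, 0]) door_frame();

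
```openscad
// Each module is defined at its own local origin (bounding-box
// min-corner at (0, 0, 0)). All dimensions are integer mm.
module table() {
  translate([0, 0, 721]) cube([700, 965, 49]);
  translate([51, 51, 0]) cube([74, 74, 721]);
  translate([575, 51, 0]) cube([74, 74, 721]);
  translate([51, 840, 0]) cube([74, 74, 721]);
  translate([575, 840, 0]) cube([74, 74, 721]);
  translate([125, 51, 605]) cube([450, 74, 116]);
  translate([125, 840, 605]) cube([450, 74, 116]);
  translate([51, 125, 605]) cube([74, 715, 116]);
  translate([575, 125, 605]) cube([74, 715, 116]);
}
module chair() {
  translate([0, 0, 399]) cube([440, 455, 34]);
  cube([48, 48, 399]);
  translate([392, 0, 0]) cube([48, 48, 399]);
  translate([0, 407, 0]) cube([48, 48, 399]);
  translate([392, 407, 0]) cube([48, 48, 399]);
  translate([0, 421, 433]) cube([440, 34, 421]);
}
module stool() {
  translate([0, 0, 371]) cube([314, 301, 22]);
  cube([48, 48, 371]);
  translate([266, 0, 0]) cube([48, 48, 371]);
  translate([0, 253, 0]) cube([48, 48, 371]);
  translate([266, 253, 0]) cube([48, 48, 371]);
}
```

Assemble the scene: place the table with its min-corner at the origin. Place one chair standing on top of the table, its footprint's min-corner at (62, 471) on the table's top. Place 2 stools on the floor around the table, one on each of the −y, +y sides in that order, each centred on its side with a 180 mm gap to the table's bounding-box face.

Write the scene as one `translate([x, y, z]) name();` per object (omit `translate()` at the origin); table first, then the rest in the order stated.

table();
translate([62, 471, 770]) chair();
translate([193, -481, 0]) stool();
translate([193, 1145, 0]) stool();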